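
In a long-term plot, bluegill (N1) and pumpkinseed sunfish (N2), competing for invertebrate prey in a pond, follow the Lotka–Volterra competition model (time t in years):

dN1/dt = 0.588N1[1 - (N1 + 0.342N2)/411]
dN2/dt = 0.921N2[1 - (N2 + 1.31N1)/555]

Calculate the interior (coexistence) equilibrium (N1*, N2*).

N1* ≈ 401, N2* ≈ 30.1

Setting both brackets to zero gives the nullclines N1 + 0.342N2 = 411 and 1.31N1 + N2 = 555.
Substituting N2 = 555 - 1.31N1 into the first: N1(1 - 0.342·1.31) = 411 - 0.342·555.
So N1* = 221/0.552 = 401, and then N2* = 555 - 1.31·401 = 30.1.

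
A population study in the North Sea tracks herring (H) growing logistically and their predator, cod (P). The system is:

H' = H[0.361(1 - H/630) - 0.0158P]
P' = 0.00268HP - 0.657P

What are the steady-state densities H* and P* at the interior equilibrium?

H* ≈ 245, P* ≈ 14

From dP/dt = 0 with P > 0: 0.00268H* = 0.657, so H* = 245.
Substitute into dH/dt = 0: 0.361(1 - 245/630) = 0.0158P*.
The bracket is 0.611, giving P* = 0.221/0.0158 = 14.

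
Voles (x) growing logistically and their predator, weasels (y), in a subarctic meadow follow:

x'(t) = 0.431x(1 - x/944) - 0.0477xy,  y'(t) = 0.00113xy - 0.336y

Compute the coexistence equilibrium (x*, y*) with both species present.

x* ≈ 297, y* ≈ 6.19

From dy/dt = 0 with y > 0: 0.00113x* = 0.336, so x* = 297.
Substitute into dx/dt = 0: 0.431(1 - 297/944) = 0.0477y*.
The bracket is 0.685, giving y* = 0.295/0.0477 = 6.19.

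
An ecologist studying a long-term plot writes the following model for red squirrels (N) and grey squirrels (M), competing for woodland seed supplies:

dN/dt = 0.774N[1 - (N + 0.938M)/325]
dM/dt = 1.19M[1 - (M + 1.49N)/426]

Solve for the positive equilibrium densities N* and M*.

Setting both brackets to zero gives the nullclines N + 0.938M = 325 and 1.49N + M = 426.
Substituting M = 426 - 1.49N into the first: N(1 - 0.938·1.49) = 325 - 0.938·426.
So N* = -74.6/-0.398 = 188, and then M* = 426 - 1.49·188 = 146.

N* ≈ 188, M* ≈ 146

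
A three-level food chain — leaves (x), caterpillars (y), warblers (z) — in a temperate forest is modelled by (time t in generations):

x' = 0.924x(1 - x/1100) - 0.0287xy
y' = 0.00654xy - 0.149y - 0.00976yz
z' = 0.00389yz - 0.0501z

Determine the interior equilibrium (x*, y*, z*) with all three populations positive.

From dz/dt = 0: 0.00389y* = 0.0501, so y* = 12.9.
From dx/dt = 0: 0.924(1 - x*/1100) = 0.0287·12.9, giving x* = 1100·(1 - 0.4) = 660.
From dy/dt = 0: 0.00654·660 - 0.149 = 0.00976z*, so z* = 4.17/0.00976 = 427.

x* ≈ 660, y* ≈ 12.9, z* ≈ 427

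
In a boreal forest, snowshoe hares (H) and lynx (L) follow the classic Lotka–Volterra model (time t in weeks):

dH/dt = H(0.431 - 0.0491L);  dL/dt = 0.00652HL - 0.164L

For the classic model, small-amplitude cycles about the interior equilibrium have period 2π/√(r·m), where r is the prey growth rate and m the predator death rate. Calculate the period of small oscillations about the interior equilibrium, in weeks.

Here r = 0.431 and m = 0.164, so r·m = 0.0707.
ω = √0.0707 = 0.266 per week, hence T = 2π/ω ≈ 23.6 weeks.

T ≈ 23.6 weeks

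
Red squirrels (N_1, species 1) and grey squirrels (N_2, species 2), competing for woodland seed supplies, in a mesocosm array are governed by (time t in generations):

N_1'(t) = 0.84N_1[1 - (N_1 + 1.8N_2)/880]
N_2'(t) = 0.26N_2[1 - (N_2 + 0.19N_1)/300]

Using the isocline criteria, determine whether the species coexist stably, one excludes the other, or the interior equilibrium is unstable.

Compare the nullcline intercepts: K1/α12 = 880/1.8 = 489 > K2 = 300; K2/α21 = 300/0.19 = 1580 > K1 = 880.
Since both inequalities hold, each species can invade when rare, so the interior equilibrium is stable.

stable coexistence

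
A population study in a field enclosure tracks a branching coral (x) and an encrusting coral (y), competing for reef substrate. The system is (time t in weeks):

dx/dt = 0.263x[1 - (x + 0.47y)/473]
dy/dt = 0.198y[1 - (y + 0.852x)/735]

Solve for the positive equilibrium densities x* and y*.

x* ≈ 213, y* ≈ 554

Setting both brackets to zero gives the nullclines x + 0.47y = 473 and 0.852x + y = 735.
Substituting y = 735 - 0.852x into the first: x(1 - 0.47·0.852) = 473 - 0.47·735.
So x* = 128/0.6 = 213, and then y* = 735 - 0.852·213 = 554.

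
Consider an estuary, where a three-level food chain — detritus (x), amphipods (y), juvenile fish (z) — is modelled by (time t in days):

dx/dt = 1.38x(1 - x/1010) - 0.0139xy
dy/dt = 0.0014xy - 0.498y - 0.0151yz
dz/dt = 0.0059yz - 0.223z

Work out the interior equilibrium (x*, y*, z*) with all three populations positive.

From dz/dt = 0: 0.0059y* = 0.223, so y* = 37.8.
From dx/dt = 0: 1.38(1 - x*/1010) = 0.0139·37.8, giving x* = 1010·(1 - 0.381) = 625.
From dy/dt = 0: 0.0014·625 - 0.498 = 0.0151z*, so z* = 0.378/0.0151 = 25.

x* ≈ 625, y* ≈ 37.8, z* ≈ 25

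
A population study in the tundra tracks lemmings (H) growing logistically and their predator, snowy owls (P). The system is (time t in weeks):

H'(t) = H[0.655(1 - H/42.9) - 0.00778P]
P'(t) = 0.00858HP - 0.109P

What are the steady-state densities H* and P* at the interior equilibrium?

H* ≈ 12.7, P* ≈ 59.3

From dP/dt = 0 with P > 0: 0.00858H* = 0.109, so H* = 12.7.
Substitute into dH/dt = 0: 0.655(1 - 12.7/42.9) = 0.00778P*.
The bracket is 0.704, giving P* = 0.461/0.00778 = 59.3.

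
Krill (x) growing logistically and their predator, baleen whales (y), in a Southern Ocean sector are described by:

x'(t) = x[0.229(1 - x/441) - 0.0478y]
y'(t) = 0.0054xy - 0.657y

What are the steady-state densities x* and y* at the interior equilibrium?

From dy/dt = 0 with y > 0: 0.0054x* = 0.657, so x* = 122.
Substitute into dx/dt = 0: 0.229(1 - 122/441) = 0.0478y*.
The bracket is 0.724, giving y* = 0.166/0.0478 = 3.47.

x* ≈ 122, y* ≈ 3.47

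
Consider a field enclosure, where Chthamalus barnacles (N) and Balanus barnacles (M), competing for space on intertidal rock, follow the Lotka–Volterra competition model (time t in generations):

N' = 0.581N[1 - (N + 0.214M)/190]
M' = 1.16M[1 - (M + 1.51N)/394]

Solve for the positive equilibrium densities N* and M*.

Setting both brackets to zero gives the nullclines N + 0.214M = 190 and 1.51N + M = 394.
Substituting M = 394 - 1.51N into the first: N(1 - 0.214·1.51) = 190 - 0.214·394.
So N* = 106/0.677 = 156, and then M* = 394 - 1.51·156 = 158.

N* ≈ 156, M* ≈ 158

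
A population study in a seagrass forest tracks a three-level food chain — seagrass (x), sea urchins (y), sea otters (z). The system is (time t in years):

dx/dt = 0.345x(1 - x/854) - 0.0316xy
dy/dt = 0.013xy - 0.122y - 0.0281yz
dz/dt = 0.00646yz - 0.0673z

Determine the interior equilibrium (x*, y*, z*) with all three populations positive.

x* ≈ 39.1, y* ≈ 10.4, z* ≈ 13.7

From dz/dt = 0: 0.00646y* = 0.0673, so y* = 10.4.
From dx/dt = 0: 0.345(1 - x*/854) = 0.0316·10.4, giving x* = 854·(1 - 0.954) = 39.1.
From dy/dt = 0: 0.013·39.1 - 0.122 = 0.0281z*, so z* = 0.386/0.0281 = 13.7.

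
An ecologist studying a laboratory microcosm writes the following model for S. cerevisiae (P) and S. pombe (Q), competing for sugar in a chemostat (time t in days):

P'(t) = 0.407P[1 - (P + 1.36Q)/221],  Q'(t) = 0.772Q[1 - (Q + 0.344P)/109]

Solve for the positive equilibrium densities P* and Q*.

P* ≈ 137, Q* ≈ 62

Setting both brackets to zero gives the nullclines P + 1.36Q = 221 and 0.344P + Q = 109.
Substituting Q = 109 - 0.344P into the first: P(1 - 1.36·0.344) = 221 - 1.36·109.
So P* = 72.8/0.532 = 137, and then Q* = 109 - 0.344·137 = 62.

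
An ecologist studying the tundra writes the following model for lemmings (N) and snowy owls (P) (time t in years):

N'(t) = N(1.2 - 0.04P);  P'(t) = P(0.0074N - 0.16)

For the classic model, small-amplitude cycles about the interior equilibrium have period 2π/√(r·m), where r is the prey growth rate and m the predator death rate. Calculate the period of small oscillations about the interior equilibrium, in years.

Here r = 1.2 and m = 0.16, so r·m = 0.192.
ω = √0.192 = 0.438 per year, hence T = 2π/ω ≈ 14.3 years.

T ≈ 14.3 years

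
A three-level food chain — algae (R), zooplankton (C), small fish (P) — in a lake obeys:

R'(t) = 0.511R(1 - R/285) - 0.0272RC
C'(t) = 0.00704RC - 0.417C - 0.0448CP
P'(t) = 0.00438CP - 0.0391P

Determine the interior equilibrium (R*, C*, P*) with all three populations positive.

From dP/dt = 0: 0.00438C* = 0.0391, so C* = 8.93.
From dR/dt = 0: 0.511(1 - R*/285) = 0.0272·8.93, giving R* = 285·(1 - 0.475) = 150.
From dC/dt = 0: 0.00704·150 - 0.417 = 0.0448P*, so P* = 0.636/0.0448 = 14.2.

R* ≈ 150, C* ≈ 8.93, P* ≈ 14.2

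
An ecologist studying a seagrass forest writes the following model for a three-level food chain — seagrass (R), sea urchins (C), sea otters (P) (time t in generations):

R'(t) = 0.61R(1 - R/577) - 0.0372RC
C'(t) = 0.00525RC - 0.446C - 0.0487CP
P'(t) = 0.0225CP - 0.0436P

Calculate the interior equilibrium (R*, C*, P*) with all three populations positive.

From dP/dt = 0: 0.0225C* = 0.0436, so C* = 1.94.
From dR/dt = 0: 0.61(1 - R*/577) = 0.0372·1.94, giving R* = 577·(1 - 0.118) = 509.
From dC/dt = 0: 0.00525·509 - 0.446 = 0.0487P*, so P* = 2.23/0.0487 = 45.7.

R* ≈ 509, C* ≈ 1.94, P* ≈ 45.7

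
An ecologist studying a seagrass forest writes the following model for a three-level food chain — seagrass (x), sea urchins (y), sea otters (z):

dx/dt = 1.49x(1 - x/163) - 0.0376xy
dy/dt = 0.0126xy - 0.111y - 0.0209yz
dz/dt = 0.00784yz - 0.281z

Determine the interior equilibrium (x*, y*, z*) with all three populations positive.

From dz/dt = 0: 0.00784y* = 0.281, so y* = 35.8.
From dx/dt = 0: 1.49(1 - x*/163) = 0.0376·35.8, giving x* = 163·(1 - 0.904) = 15.6.
From dy/dt = 0: 0.0126·15.6 - 0.111 = 0.0209z*, so z* = 0.0852/0.0209 = 4.08.

x* ≈ 15.6, y* ≈ 35.8, z* ≈ 4.08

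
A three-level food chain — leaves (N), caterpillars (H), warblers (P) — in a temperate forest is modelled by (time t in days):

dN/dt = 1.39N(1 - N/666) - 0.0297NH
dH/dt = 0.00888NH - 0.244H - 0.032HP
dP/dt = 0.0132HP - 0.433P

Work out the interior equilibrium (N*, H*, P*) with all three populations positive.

From dP/dt = 0: 0.0132H* = 0.433, so H* = 32.8.
From dN/dt = 0: 1.39(1 - N*/666) = 0.0297·32.8, giving N* = 666·(1 - 0.701) = 199.
From dH/dt = 0: 0.00888·199 - 0.244 = 0.032P*, so P* = 1.52/0.032 = 47.7.

N* ≈ 199, H* ≈ 32.8, P* ≈ 47.7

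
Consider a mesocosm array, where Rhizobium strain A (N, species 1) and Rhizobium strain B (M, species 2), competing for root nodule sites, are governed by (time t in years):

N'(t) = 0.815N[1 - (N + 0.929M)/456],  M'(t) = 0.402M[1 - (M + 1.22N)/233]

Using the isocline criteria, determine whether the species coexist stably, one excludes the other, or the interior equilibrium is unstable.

Compare the nullcline intercepts: K1/α12 = 456/0.929 = 491 > K2 = 233; K2/α21 = 233/1.22 = 191 < K1 = 456.
Since the inequalities point opposite ways, species 1 can invade but species 2 cannot.

species 1 excludes species 2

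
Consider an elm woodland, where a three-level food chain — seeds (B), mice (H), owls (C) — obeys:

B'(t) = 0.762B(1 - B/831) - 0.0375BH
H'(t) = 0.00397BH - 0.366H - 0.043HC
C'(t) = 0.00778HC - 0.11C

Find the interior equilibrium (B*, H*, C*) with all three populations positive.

B* ≈ 253, H* ≈ 14.1, C* ≈ 14.8

From dC/dt = 0: 0.00778H* = 0.11, so H* = 14.1.
From dB/dt = 0: 0.762(1 - B*/831) = 0.0375·14.1, giving B* = 831·(1 - 0.696) = 253.
From dH/dt = 0: 0.00397·253 - 0.366 = 0.043C*, so C* = 0.638/0.043 = 14.8.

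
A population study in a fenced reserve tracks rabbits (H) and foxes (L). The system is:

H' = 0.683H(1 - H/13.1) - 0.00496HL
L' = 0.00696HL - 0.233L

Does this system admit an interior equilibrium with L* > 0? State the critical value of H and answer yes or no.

The predator equation gives dL/dt > 0 only when H > 0.233/0.00696 = 33.5.
Without the predator, H → K = 13.1. Since 13.1 < 33.5, the predator cannot invade.

Threshold H = 33.5; K < 33.5, so no, the predator goes extinct.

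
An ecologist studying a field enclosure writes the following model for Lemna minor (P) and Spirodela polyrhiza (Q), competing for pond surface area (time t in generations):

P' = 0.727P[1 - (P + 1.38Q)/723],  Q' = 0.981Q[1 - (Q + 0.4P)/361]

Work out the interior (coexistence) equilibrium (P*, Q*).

P* ≈ 502, Q* ≈ 160

Setting both brackets to zero gives the nullclines P + 1.38Q = 723 and 0.4P + Q = 361.
Substituting Q = 361 - 0.4P into the first: P(1 - 1.38·0.4) = 723 - 1.38·361.
So P* = 225/0.448 = 502, and then Q* = 361 - 0.4·502 = 160.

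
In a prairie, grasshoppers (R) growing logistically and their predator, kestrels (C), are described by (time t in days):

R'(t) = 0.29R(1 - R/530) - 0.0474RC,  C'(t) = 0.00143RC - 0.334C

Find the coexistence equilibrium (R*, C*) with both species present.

R* ≈ 234, C* ≈ 3.42

From dC/dt = 0 with C > 0: 0.00143R* = 0.334, so R* = 234.
Substitute into dR/dt = 0: 0.29(1 - 234/530) = 0.0474C*.
The bracket is 0.559, giving C* = 0.162/0.0474 = 3.42.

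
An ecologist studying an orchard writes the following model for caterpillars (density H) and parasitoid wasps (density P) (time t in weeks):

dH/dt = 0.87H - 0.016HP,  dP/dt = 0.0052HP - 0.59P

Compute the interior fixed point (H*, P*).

Set dP/dt = 0 with P > 0: 0.0052H - 0.59 = 0, so H* = 0.59/0.0052 = 113.
Set dH/dt = 0 with H > 0: 0.87 - 0.016P = 0, so P* = 0.87/0.016 = 54.4.

H* ≈ 113, P* ≈ 54.4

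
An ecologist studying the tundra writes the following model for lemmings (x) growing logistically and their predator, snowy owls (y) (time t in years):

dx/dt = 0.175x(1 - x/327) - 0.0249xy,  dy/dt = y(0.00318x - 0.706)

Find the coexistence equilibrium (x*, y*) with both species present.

From dy/dt = 0 with y > 0: 0.00318x* = 0.706, so x* = 222.
Substitute into dx/dt = 0: 0.175(1 - 222/327) = 0.0249y*.
The bracket is 0.321, giving y* = 0.0562/0.0249 = 2.26.

x* ≈ 222, y* ≈ 2.26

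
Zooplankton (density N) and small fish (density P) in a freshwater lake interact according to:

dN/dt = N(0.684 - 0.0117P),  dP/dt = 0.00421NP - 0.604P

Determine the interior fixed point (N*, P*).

N* ≈ 143, P* ≈ 58.5

Set dP/dt = 0 with P > 0: 0.00421N - 0.604 = 0, so N* = 0.604/0.00421 = 143.
Set dN/dt = 0 with N > 0: 0.684 - 0.0117P = 0, so P* = 0.684/0.0117 = 58.5.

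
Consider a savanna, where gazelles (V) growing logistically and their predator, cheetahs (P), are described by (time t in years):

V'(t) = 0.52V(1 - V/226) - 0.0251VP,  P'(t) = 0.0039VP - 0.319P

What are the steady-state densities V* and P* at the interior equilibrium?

From dP/dt = 0 with P > 0: 0.0039V* = 0.319, so V* = 81.8.
Substitute into dV/dt = 0: 0.52(1 - 81.8/226) = 0.0251P*.
The bracket is 0.638, giving P* = 0.332/0.0251 = 13.2.

V* ≈ 81.8, P* ≈ 13.2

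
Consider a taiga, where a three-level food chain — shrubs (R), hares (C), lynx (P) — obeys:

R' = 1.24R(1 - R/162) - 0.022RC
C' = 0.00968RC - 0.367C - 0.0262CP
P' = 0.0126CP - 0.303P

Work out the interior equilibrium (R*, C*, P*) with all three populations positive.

From dP/dt = 0: 0.0126C* = 0.303, so C* = 24.
From dR/dt = 0: 1.24(1 - R*/162) = 0.022·24, giving R* = 162·(1 - 0.427) = 92.9.
From dC/dt = 0: 0.00968·92.9 - 0.367 = 0.0262P*, so P* = 0.532/0.0262 = 20.3.

R* ≈ 92.9, C* ≈ 24, P* ≈ 20.3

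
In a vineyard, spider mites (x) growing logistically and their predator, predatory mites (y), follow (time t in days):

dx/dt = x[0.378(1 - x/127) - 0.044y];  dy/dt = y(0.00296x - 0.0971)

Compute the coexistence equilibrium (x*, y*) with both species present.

From dy/dt = 0 with y > 0: 0.00296x* = 0.0971, so x* = 32.8.
Substitute into dx/dt = 0: 0.378(1 - 32.8/127) = 0.044y*.
The bracket is 0.742, giving y* = 0.28/0.044 = 6.37.

x* ≈ 32.8, y* ≈ 6.37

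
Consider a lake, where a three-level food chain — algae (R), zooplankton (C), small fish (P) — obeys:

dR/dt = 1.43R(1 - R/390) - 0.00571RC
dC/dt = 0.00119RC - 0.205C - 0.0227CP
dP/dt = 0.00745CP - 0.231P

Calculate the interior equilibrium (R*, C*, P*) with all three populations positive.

From dP/dt = 0: 0.00745C* = 0.231, so C* = 31.
From dR/dt = 0: 1.43(1 - R*/390) = 0.00571·31, giving R* = 390·(1 - 0.124) = 342.
From dC/dt = 0: 0.00119·342 - 0.205 = 0.0227P*, so P* = 0.202/0.0227 = 8.88.

R* ≈ 342, C* ≈ 31, P* ≈ 8.88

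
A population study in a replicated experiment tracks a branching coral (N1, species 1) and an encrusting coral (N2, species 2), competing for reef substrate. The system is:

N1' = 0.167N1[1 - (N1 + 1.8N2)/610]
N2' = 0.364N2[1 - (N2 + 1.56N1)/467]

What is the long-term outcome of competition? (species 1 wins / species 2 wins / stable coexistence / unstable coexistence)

unstable coexistence (outcome depends on initial conditions)

Compare the nullcline intercepts: K1/α12 = 610/1.8 = 339 < K2 = 467; K2/α21 = 467/1.56 = 299 < K1 = 610.
Since both are reversed, neither can invade when rare; the interior point is a saddle.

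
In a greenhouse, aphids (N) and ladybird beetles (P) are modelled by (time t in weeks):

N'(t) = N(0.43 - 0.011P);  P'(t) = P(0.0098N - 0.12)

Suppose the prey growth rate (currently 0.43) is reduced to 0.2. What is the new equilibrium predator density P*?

At the interior fixed point, setting dN/dt = 0 with N > 0 fixes P* = (prey growth rate)/(NP coefficient) — independent of the other coefficients.
With the change, P* = 0.2/0.011 = 18.2; it falls from 39.1.

P* ≈ 18.2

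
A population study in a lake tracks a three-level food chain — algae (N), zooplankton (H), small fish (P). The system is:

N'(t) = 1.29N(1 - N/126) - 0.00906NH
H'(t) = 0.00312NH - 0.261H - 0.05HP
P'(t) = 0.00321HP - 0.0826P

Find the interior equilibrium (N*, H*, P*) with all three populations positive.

N* ≈ 103, H* ≈ 25.7, P* ≈ 1.22

From dP/dt = 0: 0.00321H* = 0.0826, so H* = 25.7.
From dN/dt = 0: 1.29(1 - N*/126) = 0.00906·25.7, giving N* = 126·(1 - 0.181) = 103.
From dH/dt = 0: 0.00312·103 - 0.261 = 0.05P*, so P* = 0.0611/0.05 = 1.22.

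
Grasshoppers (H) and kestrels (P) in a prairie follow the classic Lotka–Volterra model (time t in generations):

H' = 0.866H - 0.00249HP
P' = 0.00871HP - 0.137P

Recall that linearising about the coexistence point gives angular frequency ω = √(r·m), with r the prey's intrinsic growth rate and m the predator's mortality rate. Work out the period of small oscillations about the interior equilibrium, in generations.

T ≈ 18.2 generations

Here r = 0.866 and m = 0.137, so r·m = 0.119.
ω = √0.119 = 0.344 per generation, hence T = 2π/ω ≈ 18.2 generations.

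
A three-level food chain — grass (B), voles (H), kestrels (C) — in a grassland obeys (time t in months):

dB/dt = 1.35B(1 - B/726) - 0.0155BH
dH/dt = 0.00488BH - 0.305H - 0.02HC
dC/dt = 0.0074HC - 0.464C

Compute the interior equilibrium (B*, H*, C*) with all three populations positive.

B* ≈ 203, H* ≈ 62.7, C* ≈ 34.4

From dC/dt = 0: 0.0074H* = 0.464, so H* = 62.7.
From dB/dt = 0: 1.35(1 - B*/726) = 0.0155·62.7, giving B* = 726·(1 - 0.72) = 203.
From dH/dt = 0: 0.00488·203 - 0.305 = 0.02C*, so C* = 0.687/0.02 = 34.4.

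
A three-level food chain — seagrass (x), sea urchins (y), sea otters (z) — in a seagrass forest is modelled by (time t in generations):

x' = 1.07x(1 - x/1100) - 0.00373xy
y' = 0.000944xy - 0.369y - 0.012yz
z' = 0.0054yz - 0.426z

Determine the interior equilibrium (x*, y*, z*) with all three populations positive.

From dz/dt = 0: 0.0054y* = 0.426, so y* = 78.9.
From dx/dt = 0: 1.07(1 - x*/1100) = 0.00373·78.9, giving x* = 1100·(1 - 0.275) = 797.
From dy/dt = 0: 0.000944·797 - 0.369 = 0.012z*, so z* = 0.384/0.012 = 32.

x* ≈ 797, y* ≈ 78.9, z* ≈ 32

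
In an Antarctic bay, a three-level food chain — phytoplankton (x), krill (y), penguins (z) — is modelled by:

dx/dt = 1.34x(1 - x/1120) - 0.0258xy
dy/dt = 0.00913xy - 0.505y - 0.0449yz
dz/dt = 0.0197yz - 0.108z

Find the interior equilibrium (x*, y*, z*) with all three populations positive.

x* ≈ 1000, y* ≈ 5.48, z* ≈ 192

From dz/dt = 0: 0.0197y* = 0.108, so y* = 5.48.
From dx/dt = 0: 1.34(1 - x*/1120) = 0.0258·5.48, giving x* = 1120·(1 - 0.106) = 1000.
From dy/dt = 0: 0.00913·1000 - 0.505 = 0.0449z*, so z* = 8.64/0.0449 = 192.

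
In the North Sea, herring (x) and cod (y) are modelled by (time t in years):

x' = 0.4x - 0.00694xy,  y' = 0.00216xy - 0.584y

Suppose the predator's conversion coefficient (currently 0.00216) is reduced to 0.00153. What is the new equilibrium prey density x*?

x* ≈ 382

At the interior fixed point, setting dy/dt = 0 with y > 0 fixes x* = (predator death rate)/(xy coefficient) — independent of the other coefficients.
With the change, x* = 0.584/0.00153 = 382; it rises from 270.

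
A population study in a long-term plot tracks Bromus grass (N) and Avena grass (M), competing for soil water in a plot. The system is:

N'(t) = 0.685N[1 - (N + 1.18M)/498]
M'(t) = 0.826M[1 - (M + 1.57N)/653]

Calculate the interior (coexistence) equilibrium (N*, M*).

Setting both brackets to zero gives the nullclines N + 1.18M = 498 and 1.57N + M = 653.
Substituting M = 653 - 1.57N into the first: N(1 - 1.18·1.57) = 498 - 1.18·653.
So N* = -273/-0.853 = 320, and then M* = 653 - 1.57·320 = 151.

N* ≈ 320, M* ≈ 151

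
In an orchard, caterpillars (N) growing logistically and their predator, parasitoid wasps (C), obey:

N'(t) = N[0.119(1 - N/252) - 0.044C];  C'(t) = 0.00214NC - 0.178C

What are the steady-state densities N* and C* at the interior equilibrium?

N* ≈ 83.2, C* ≈ 1.81

From dC/dt = 0 with C > 0: 0.00214N* = 0.178, so N* = 83.2.
Substitute into dN/dt = 0: 0.119(1 - 83.2/252) = 0.044C*.
The bracket is 0.67, giving C* = 0.0797/0.044 = 1.81.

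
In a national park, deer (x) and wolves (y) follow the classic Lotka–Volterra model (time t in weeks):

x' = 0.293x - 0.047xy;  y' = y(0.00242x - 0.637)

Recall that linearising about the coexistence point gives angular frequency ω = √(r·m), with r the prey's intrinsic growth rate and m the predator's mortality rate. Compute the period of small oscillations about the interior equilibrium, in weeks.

Here r = 0.293 and m = 0.637, so r·m = 0.187.
ω = √0.187 = 0.432 per week, hence T = 2π/ω ≈ 14.5 weeks.

T ≈ 14.5 weeks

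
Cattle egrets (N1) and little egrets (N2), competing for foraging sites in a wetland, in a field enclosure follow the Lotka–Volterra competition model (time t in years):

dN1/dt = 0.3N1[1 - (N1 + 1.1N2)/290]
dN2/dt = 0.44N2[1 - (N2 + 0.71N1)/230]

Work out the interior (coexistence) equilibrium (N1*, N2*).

Setting both brackets to zero gives the nullclines N1 + 1.1N2 = 290 and 0.71N1 + N2 = 230.
Substituting N2 = 230 - 0.71N1 into the first: N1(1 - 1.1·0.71) = 290 - 1.1·230.
So N1* = 37/0.219 = 169, and then N2* = 230 - 0.71·169 = 110.

N1* ≈ 169, N2* ≈ 110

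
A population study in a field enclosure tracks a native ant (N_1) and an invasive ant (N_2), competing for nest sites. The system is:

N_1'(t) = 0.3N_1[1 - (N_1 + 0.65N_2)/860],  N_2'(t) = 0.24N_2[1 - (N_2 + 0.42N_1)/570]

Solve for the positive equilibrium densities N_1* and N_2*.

Setting both brackets to zero gives the nullclines N_1 + 0.65N_2 = 860 and 0.42N_1 + N_2 = 570.
Substituting N_2 = 570 - 0.42N_1 into the first: N_1(1 - 0.65·0.42) = 860 - 0.65·570.
So N_1* = 490/0.727 = 673, and then N_2* = 570 - 0.42·673 = 287.

N_1* ≈ 673, N_2* ≈ 287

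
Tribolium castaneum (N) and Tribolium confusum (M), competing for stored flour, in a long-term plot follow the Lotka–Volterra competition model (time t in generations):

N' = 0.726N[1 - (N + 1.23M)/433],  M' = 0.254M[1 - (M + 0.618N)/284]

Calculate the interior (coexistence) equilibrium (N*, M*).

N* ≈ 349, M* ≈ 68.4

Setting both brackets to zero gives the nullclines N + 1.23M = 433 and 0.618N + M = 284.
Substituting M = 284 - 0.618N into the first: N(1 - 1.23·0.618) = 433 - 1.23·284.
So N* = 83.7/0.24 = 349, and then M* = 284 - 0.618·349 = 68.4.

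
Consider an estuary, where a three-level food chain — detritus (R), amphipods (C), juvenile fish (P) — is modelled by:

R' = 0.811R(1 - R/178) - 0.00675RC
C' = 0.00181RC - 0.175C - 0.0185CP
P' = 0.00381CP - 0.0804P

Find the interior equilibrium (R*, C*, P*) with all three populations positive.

From dP/dt = 0: 0.00381C* = 0.0804, so C* = 21.1.
From dR/dt = 0: 0.811(1 - R*/178) = 0.00675·21.1, giving R* = 178·(1 - 0.176) = 147.
From dC/dt = 0: 0.00181·147 - 0.175 = 0.0185P*, so P* = 0.0906/0.0185 = 4.9.

R* ≈ 147, C* ≈ 21.1, P* ≈ 4.9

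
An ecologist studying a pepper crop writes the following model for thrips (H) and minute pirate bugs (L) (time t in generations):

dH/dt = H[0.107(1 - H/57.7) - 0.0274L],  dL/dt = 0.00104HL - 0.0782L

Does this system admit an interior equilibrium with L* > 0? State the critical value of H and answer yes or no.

The predator equation gives dL/dt > 0 only when H > 0.0782/0.00104 = 75.2.
Without the predator, H → K = 57.7. Since 57.7 < 75.2, the predator cannot invade.

Threshold H = 75.2; K < 75.2, so no, the predator goes extinct.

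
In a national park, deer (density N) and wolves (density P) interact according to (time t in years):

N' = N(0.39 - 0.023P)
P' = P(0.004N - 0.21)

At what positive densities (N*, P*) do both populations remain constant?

Set dP/dt = 0 with P > 0: 0.004N - 0.21 = 0, so N* = 0.21/0.004 = 52.5.
Set dN/dt = 0 with N > 0: 0.39 - 0.023P = 0, so P* = 0.39/0.023 = 17.

N* ≈ 52.5, P* ≈ 17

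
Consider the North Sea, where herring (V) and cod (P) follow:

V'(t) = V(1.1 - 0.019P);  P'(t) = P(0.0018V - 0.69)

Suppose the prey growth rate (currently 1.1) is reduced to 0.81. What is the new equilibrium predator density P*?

P* ≈ 42.6

At the interior fixed point, setting dV/dt = 0 with V > 0 fixes P* = (prey growth rate)/(VP coefficient) — independent of the other coefficients.
With the change, P* = 0.81/0.019 = 42.6; it falls from 57.9.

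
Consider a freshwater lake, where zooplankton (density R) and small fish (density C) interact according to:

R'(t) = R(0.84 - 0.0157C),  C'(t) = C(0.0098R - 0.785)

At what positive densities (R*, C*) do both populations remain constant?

R* ≈ 80.1, C* ≈ 53.5

Set dC/dt = 0 with C > 0: 0.0098R - 0.785 = 0, so R* = 0.785/0.0098 = 80.1.
Set dR/dt = 0 with R > 0: 0.84 - 0.0157C = 0, so C* = 0.84/0.0157 = 53.5.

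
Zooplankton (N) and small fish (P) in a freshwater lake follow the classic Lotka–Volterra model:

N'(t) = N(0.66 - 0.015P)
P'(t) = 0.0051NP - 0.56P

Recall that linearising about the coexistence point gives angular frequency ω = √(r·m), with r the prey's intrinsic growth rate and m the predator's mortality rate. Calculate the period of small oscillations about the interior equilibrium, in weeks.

Here r = 0.66 and m = 0.56, so r·m = 0.37.
ω = √0.37 = 0.608 per week, hence T = 2π/ω ≈ 10.3 weeks.

T ≈ 10.3 weeks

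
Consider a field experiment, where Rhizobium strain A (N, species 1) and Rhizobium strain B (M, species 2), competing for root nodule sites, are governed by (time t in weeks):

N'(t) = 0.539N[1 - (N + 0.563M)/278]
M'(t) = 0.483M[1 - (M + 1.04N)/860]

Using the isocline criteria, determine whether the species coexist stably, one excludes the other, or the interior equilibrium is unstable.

Compare the nullcline intercepts: K1/α12 = 278/0.563 = 494 < K2 = 860; K2/α21 = 860/1.04 = 827 > K1 = 278.
Since the inequalities point opposite ways, species 2 can invade but species 1 cannot.

species 2 excludes species 1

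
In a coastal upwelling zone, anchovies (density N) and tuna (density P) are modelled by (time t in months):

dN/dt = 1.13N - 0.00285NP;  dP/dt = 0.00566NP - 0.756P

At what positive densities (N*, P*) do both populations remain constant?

N* ≈ 134, P* ≈ 396

Set dP/dt = 0 with P > 0: 0.00566N - 0.756 = 0, so N* = 0.756/0.00566 = 134.
Set dN/dt = 0 with N > 0: 1.13 - 0.00285P = 0, so P* = 1.13/0.00285 = 396.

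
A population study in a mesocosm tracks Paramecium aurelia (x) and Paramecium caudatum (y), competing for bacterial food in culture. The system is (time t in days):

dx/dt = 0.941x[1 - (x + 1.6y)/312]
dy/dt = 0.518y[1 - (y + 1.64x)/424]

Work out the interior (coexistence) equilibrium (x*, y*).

Setting both brackets to zero gives the nullclines x + 1.6y = 312 and 1.64x + y = 424.
Substituting y = 424 - 1.64x into the first: x(1 - 1.6·1.64) = 312 - 1.6·424.
So x* = -366/-1.62 = 226, and then y* = 424 - 1.64·226 = 54.

x* ≈ 226, y* ≈ 54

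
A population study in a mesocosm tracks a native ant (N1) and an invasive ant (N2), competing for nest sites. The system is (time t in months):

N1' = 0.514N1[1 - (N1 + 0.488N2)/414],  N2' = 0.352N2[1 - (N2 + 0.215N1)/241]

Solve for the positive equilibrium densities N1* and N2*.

Setting both brackets to zero gives the nullclines N1 + 0.488N2 = 414 and 0.215N1 + N2 = 241.
Substituting N2 = 241 - 0.215N1 into the first: N1(1 - 0.488·0.215) = 414 - 0.488·241.
So N1* = 296/0.895 = 331, and then N2* = 241 - 0.215·331 = 170.

N1* ≈ 331, N2* ≈ 170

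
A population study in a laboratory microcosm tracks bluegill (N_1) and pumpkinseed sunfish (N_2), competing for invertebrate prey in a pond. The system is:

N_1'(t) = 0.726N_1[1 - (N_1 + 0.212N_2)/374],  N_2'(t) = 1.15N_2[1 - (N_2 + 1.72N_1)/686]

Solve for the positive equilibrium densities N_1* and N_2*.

Setting both brackets to zero gives the nullclines N_1 + 0.212N_2 = 374 and 1.72N_1 + N_2 = 686.
Substituting N_2 = 686 - 1.72N_1 into the first: N_1(1 - 0.212·1.72) = 374 - 0.212·686.
So N_1* = 229/0.635 = 360, and then N_2* = 686 - 1.72·360 = 67.2.

N_1* ≈ 360, N_2* ≈ 67.2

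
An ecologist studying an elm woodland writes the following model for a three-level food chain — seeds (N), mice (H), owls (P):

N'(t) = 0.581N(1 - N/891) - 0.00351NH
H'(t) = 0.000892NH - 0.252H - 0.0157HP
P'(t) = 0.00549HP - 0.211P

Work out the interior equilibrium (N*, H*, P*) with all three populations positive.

From dP/dt = 0: 0.00549H* = 0.211, so H* = 38.4.
From dN/dt = 0: 0.581(1 - N*/891) = 0.00351·38.4, giving N* = 891·(1 - 0.232) = 684.
From dH/dt = 0: 0.000892·684 - 0.252 = 0.0157P*, so P* = 0.358/0.0157 = 22.8.

N* ≈ 684, H* ≈ 38.4, P* ≈ 22.8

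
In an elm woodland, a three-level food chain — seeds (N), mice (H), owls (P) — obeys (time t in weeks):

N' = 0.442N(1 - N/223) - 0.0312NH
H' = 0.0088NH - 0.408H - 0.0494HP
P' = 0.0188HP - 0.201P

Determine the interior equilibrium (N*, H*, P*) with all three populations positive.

From dP/dt = 0: 0.0188H* = 0.201, so H* = 10.7.
From dN/dt = 0: 0.442(1 - N*/223) = 0.0312·10.7, giving N* = 223·(1 - 0.755) = 54.7.
From dH/dt = 0: 0.0088·54.7 - 0.408 = 0.0494P*, so P* = 0.0734/0.0494 = 1.49.

N* ≈ 54.7, H* ≈ 10.7, P* ≈ 1.49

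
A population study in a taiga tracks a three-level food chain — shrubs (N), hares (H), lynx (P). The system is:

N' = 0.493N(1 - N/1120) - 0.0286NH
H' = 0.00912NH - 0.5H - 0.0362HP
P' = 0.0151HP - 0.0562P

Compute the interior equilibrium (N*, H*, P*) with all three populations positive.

From dP/dt = 0: 0.0151H* = 0.0562, so H* = 3.72.
From dN/dt = 0: 0.493(1 - N*/1120) = 0.0286·3.72, giving N* = 1120·(1 - 0.216) = 878.
From dH/dt = 0: 0.00912·878 - 0.5 = 0.0362P*, so P* = 7.51/0.0362 = 207.

N* ≈ 878, H* ≈ 3.72, P* ≈ 207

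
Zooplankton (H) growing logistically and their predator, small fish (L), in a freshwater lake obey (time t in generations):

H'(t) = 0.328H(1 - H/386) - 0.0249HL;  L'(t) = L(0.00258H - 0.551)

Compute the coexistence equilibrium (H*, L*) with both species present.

H* ≈ 214, L* ≈ 5.88

From dL/dt = 0 with L > 0: 0.00258H* = 0.551, so H* = 214.
Substitute into dH/dt = 0: 0.328(1 - 214/386) = 0.0249L*.
The bracket is 0.447, giving L* = 0.147/0.0249 = 5.88.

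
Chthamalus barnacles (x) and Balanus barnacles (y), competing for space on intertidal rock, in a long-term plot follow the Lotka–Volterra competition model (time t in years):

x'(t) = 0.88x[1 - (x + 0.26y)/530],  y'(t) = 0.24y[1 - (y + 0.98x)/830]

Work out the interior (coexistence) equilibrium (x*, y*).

Setting both brackets to zero gives the nullclines x + 0.26y = 530 and 0.98x + y = 830.
Substituting y = 830 - 0.98x into the first: x(1 - 0.26·0.98) = 530 - 0.26·830.
So x* = 314/0.745 = 422, and then y* = 830 - 0.98·422 = 417.

x* ≈ 422, y* ≈ 417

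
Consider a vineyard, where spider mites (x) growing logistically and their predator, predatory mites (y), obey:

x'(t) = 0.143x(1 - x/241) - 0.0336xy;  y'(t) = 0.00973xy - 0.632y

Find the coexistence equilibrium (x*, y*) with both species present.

x* ≈ 65, y* ≈ 3.11

From dy/dt = 0 with y > 0: 0.00973x* = 0.632, so x* = 65.
Substitute into dx/dt = 0: 0.143(1 - 65/241) = 0.0336y*.
The bracket is 0.73, giving y* = 0.104/0.0336 = 3.11.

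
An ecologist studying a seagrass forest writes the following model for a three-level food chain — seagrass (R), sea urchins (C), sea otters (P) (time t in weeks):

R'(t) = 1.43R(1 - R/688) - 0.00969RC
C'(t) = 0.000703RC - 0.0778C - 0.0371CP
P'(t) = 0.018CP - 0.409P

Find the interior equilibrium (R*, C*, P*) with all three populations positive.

R* ≈ 582, C* ≈ 22.7, P* ≈ 8.93

From dP/dt = 0: 0.018C* = 0.409, so C* = 22.7.
From dR/dt = 0: 1.43(1 - R*/688) = 0.00969·22.7, giving R* = 688·(1 - 0.154) = 582.
From dC/dt = 0: 0.000703·582 - 0.0778 = 0.0371P*, so P* = 0.331/0.0371 = 8.93.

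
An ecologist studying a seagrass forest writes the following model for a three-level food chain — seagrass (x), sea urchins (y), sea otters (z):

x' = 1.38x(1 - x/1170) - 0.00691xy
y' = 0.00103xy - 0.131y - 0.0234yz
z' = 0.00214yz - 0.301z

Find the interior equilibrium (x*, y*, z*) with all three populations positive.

From dz/dt = 0: 0.00214y* = 0.301, so y* = 141.
From dx/dt = 0: 1.38(1 - x*/1170) = 0.00691·141, giving x* = 1170·(1 - 0.704) = 346.
From dy/dt = 0: 0.00103·346 - 0.131 = 0.0234z*, so z* = 0.225/0.0234 = 9.63.

x* ≈ 346, y* ≈ 141, z* ≈ 9.63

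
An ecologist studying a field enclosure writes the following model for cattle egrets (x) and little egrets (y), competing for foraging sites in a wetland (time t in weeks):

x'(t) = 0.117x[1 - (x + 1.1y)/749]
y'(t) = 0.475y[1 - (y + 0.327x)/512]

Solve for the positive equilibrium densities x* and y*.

Setting both brackets to zero gives the nullclines x + 1.1y = 749 and 0.327x + y = 512.
Substituting y = 512 - 0.327x into the first: x(1 - 1.1·0.327) = 749 - 1.1·512.
So x* = 186/0.64 = 290, and then y* = 512 - 0.327·290 = 417.

x* ≈ 290, y* ≈ 417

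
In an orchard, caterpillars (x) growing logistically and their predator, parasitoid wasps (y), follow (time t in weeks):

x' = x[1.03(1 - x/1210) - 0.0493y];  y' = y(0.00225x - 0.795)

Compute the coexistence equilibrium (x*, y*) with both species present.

x* ≈ 353, y* ≈ 14.8

From dy/dt = 0 with y > 0: 0.00225x* = 0.795, so x* = 353.
Substitute into dx/dt = 0: 1.03(1 - 353/1210) = 0.0493y*.
The bracket is 0.708, giving y* = 0.729/0.0493 = 14.8.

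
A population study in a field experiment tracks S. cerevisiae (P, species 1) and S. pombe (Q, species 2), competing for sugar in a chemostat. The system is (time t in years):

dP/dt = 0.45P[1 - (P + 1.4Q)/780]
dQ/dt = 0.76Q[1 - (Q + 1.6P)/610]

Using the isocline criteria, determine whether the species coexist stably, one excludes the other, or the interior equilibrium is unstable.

unstable coexistence (outcome depends on initial conditions)

Compare the nullcline intercepts: K1/α12 = 780/1.4 = 557 < K2 = 610; K2/α21 = 610/1.6 = 381 < K1 = 780.
Since both are reversed, neither can invade when rare; the interior point is a saddle.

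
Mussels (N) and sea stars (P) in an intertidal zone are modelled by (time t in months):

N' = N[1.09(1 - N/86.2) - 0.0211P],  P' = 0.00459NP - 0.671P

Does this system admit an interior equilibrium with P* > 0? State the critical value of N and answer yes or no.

The predator equation gives dP/dt > 0 only when N > 0.671/0.00459 = 146.
Without the predator, N → K = 86.2. Since 86.2 < 146, the predator cannot invade.

Threshold N = 146; K < 146, so no, the predator goes extinct.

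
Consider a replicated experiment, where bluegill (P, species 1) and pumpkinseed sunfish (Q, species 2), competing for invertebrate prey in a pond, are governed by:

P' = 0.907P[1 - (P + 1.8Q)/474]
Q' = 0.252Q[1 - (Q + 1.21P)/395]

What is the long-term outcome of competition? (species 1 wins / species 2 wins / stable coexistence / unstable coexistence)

Compare the nullcline intercepts: K1/α12 = 474/1.8 = 263 < K2 = 395; K2/α21 = 395/1.21 = 326 < K1 = 474.
Since both are reversed, neither can invade when rare; the interior point is a saddle.

unstable coexistence (outcome depends on initial conditions)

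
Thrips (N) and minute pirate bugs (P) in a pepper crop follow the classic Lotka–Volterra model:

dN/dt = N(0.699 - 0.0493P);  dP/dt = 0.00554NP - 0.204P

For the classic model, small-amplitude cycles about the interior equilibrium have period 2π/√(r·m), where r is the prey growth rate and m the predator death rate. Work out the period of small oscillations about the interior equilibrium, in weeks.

Here r = 0.699 and m = 0.204, so r·m = 0.143.
ω = √0.143 = 0.378 per week, hence T = 2π/ω ≈ 16.6 weeks.

T ≈ 16.6 weeks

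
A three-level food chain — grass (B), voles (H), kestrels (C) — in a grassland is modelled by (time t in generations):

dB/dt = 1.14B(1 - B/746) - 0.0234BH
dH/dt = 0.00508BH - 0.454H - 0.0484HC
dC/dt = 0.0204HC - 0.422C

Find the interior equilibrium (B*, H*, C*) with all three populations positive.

B* ≈ 429, H* ≈ 20.7, C* ≈ 35.7

From dC/dt = 0: 0.0204H* = 0.422, so H* = 20.7.
From dB/dt = 0: 1.14(1 - B*/746) = 0.0234·20.7, giving B* = 746·(1 - 0.425) = 429.
From dH/dt = 0: 0.00508·429 - 0.454 = 0.0484C*, so C* = 1.73/0.0484 = 35.7.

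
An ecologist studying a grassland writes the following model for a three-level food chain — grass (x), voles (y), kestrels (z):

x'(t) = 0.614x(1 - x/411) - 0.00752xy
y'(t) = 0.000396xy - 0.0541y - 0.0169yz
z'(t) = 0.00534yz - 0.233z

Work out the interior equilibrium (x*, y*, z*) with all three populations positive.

x* ≈ 191, y* ≈ 43.6, z* ≈ 1.28

From dz/dt = 0: 0.00534y* = 0.233, so y* = 43.6.
From dx/dt = 0: 0.614(1 - x*/411) = 0.00752·43.6, giving x* = 411·(1 - 0.534) = 191.
From dy/dt = 0: 0.000396·191 - 0.0541 = 0.0169z*, so z* = 0.0217/0.0169 = 1.28.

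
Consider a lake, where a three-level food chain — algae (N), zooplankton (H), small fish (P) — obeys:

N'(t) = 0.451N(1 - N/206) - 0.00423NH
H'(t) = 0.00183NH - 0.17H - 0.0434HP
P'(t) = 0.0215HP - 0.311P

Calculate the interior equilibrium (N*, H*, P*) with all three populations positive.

N* ≈ 178, H* ≈ 14.5, P* ≈ 3.59

From dP/dt = 0: 0.0215H* = 0.311, so H* = 14.5.
From dN/dt = 0: 0.451(1 - N*/206) = 0.00423·14.5, giving N* = 206·(1 - 0.136) = 178.
From dH/dt = 0: 0.00183·178 - 0.17 = 0.0434P*, so P* = 0.156/0.0434 = 3.59.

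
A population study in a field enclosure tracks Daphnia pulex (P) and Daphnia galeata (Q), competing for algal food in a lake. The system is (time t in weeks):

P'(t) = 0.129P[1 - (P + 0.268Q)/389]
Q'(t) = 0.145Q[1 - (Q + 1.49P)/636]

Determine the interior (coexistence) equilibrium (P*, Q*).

Setting both brackets to zero gives the nullclines P + 0.268Q = 389 and 1.49P + Q = 636.
Substituting Q = 636 - 1.49P into the first: P(1 - 0.268·1.49) = 389 - 0.268·636.
So P* = 219/0.601 = 364, and then Q* = 636 - 1.49·364 = 93.9.

P* ≈ 364, Q* ≈ 93.9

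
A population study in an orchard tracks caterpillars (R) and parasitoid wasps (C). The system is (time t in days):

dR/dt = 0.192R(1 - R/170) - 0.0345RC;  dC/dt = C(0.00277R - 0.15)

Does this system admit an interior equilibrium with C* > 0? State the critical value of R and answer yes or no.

Threshold R = 54.2; K > 54.2, so yes, the predator persists.

The predator equation gives dC/dt > 0 only when R > 0.15/0.00277 = 54.2.
Without the predator, R → K = 170. Since 170 > 54.2, the predator can invade and persist.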